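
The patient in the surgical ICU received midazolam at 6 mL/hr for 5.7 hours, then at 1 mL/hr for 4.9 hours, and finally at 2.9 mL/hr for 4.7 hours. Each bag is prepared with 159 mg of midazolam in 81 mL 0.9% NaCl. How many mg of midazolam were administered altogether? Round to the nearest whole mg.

104 mg

Concentration = 159 mg ÷ 81 mL = 1.962963 mg/mL
Stage 1: 6 mL/hr × 5.7 hr = 34.2 mL → 34.2 mL × 1.962963 mg/mL = 67.13333 mg
Stage 2: 1 mL/hr × 4.9 hr = 4.9 mL → 4.9 mL × 1.962963 mg/mL = 9.618519 mg
Stage 3: 2.9 mL/hr × 4.7 hr = 13.63 mL → 13.63 mL × 1.962963 mg/mL = 26.75519 mg
Total = 67.13333 + 9.618519 + 26.75519 = 103.507 mg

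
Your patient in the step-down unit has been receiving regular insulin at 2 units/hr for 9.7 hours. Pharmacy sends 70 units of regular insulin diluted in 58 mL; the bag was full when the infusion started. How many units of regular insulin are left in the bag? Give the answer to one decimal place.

Concentration = 70 units ÷ 58 mL = 1.206897 units/mL
Rate = 2 units/hr ÷ 1.206897 units/mL = 1.657143 mL/hr
Volume infused = 1.657143 mL/hr × 9.7 hr = 16.07429 mL
Volume remaining = 58 − 16.07429 = 41.92571 mL
Drug remaining = 41.92571 mL × 1.206897 units/mL = 50.6 units

50.6 units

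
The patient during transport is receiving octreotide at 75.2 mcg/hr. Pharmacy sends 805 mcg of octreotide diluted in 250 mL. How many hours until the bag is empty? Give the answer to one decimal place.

10.7 hours

Concentration = 805 mcg ÷ 250 mL = 3.22 mcg/mL
Rate = 75.2 mcg/hr ÷ 3.22 mcg/mL = 23.35404 mL/hr
Duration = 250 mL ÷ 23.35404 mL/hr = 10.70479 hr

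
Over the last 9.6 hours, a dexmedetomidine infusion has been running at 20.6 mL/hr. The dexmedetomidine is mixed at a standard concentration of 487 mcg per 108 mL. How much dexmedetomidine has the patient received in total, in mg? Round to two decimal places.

Concentration = 487 mcg ÷ 108 mL = 4.509259 mcg/mL
Drug rate = 20.6 mL/hr × 4.509259 mcg/mL = 92.89074 mcg/hr
Total = 92.89074 mcg/hr × 9.6 hr = 891.7511 mcg = 0.8917511 mg

0.89 mg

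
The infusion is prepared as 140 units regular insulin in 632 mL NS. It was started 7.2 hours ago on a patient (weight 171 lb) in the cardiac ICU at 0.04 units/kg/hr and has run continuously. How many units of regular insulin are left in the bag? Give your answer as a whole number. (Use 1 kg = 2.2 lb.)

118 units

Weight = 171 lb ÷ 2.2 lb/kg = 77.72727 kg
Dose = 0.04 units/kg/hr × 77.72727 kg = 3.109091 units/hr
Concentration = 140 units ÷ 632 mL = 0.221519 units/mL
Rate = 3.109091 units/hr ÷ 0.221519 units/mL = 14.03532 mL/hr
Volume infused = 14.03532 mL/hr × 7.2 hr = 101.0543 mL
Volume remaining = 632 − 101.0543 = 530.9457 mL
Drug remaining = 530.9457 mL × 0.221519 units/mL = 117.6145 units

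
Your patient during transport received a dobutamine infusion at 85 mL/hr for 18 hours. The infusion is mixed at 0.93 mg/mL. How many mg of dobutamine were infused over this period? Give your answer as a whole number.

1423 mg

Concentration = 0.93 mg/mL = 930 mcg/mL
Drug rate = 85 mL/hr × 930 mcg/mL = 79050 mcg/hr
Total = 79050 mcg/hr × 18 hr = 1422900 mcg = 1422.9 mg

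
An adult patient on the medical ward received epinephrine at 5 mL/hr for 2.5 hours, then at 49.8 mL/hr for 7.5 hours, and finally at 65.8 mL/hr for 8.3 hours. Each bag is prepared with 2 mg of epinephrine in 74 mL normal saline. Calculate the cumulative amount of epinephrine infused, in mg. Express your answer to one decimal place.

Concentration = 2 mg ÷ 74 mL = 0.02702703 mg/mL
Stage 1: 5 mL/hr × 2.5 hr = 12.5 mL → 12.5 mL × 0.02702703 mg/mL = 0.3378378 mg
Stage 2: 49.8 mL/hr × 7.5 hr = 373.5 mL → 373.5 mL × 0.02702703 mg/mL = 10.09459 mg
Stage 3: 65.8 mL/hr × 8.3 hr = 546.14 mL → 546.14 mL × 0.02702703 mg/mL = 14.76054 mg
Total = 0.3378378 + 10.09459 + 14.76054 = 25.19297 mg

25.2 mg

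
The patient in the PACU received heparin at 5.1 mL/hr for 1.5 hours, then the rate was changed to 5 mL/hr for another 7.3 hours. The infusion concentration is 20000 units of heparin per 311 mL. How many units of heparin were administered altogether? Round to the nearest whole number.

Concentration = 20000 units ÷ 311 mL = 64.30868 units/mL
Stage 1: 5.1 mL/hr × 1.5 hr = 7.65 mL → 7.65 mL × 64.30868 units/mL = 491.9614 units
Stage 2: 5 mL/hr × 7.3 hr = 36.5 mL → 36.5 mL × 64.30868 units/mL = 2347.267 units
Total = 491.9614 + 2347.267 = 2839.228 units

2839 units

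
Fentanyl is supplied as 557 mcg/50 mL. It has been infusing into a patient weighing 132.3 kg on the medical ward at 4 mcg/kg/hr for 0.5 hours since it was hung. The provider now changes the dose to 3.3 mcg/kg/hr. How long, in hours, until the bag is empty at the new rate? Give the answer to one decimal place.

0.7 hours

Initial rate:
Dose = 4 mcg/kg/hr × 132.3 kg = 529.2 mcg/hr
Concentration = 557 mcg ÷ 50 mL = 11.14 mcg/mL
Rate = 529.2 mcg/hr ÷ 11.14 mcg/mL = 47.50449 mL/hr
Volume infused so far = 47.50449 mL/hr × 0.5 hr = 23.75224 mL
Volume remaining = 50 − 23.75224 = 26.24776 mL
New rate:
Dose = 3.3 mcg/kg/hr × 132.3 kg = 436.59 mcg/hr
Rate = 436.59 mcg/hr ÷ 11.14 mcg/mL = 39.1912 mL/hr
Time remaining = 26.24776 mL ÷ 39.1912 mL/hr = 0.6697359 hr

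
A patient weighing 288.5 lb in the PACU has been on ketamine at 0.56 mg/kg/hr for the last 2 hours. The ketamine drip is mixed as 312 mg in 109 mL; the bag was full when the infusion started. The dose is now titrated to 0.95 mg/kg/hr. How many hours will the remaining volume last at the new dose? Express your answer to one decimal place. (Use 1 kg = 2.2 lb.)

1.3 hours

Initial rate:
Weight = 288.5 lb ÷ 2.2 lb/kg = 131.1364 kg
Dose = 0.56 mg/kg/hr × 131.1364 kg = 73.43636 mg/hr
Concentration = 312 mg ÷ 109 mL = 2.862385 mg/mL
Rate = 73.43636 mg/hr ÷ 2.862385 mg/mL = 25.65565 mL/hr
Volume infused so far = 25.65565 mL/hr × 2 hr = 51.31131 mL
Volume remaining = 109 − 51.31131 = 57.68869 mL
New rate:
Dose = 0.95 mg/kg/hr × 131.1364 kg = 124.5795 mg/hr
Rate = 124.5795 mg/hr ÷ 2.862385 mg/mL = 43.52298 mL/hr
Time remaining = 57.68869 mL ÷ 43.52298 mL/hr = 1.325477 hr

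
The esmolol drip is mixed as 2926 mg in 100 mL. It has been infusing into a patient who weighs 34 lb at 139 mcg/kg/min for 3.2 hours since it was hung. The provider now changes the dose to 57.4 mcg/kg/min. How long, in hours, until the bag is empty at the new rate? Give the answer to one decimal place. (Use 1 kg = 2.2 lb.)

Initial rate:
Weight = 34 lb ÷ 2.2 lb/kg = 15.45455 kg
Dose = 139 mcg/kg/min × 15.45455 kg = 2148.182 mcg/min
2148.182 mcg/min × 60 min/hr = 128890.9 mcg/hr
Concentration = 2926 mg ÷ 100 mL = 29.26 mg/mL = 29260 mcg/mL
Rate = 128890.9 mcg/hr ÷ 29260 mcg/mL = 4.405021 mL/hr
Volume infused so far = 4.405021 mL/hr × 3.2 hr = 14.09607 mL
Volume remaining = 100 − 14.09607 = 85.90393 mL
New rate:
Dose = 57.4 mcg/kg/min × 15.45455 kg = 887.0909 mcg/min
887.0909 mcg/min × 60 min/hr = 53225.45 mcg/hr
Rate = 53225.45 mcg/hr ÷ 29260 mcg/mL = 1.819052 mL/hr
Time remaining = 85.90393 mL ÷ 1.819052 mL/hr = 47.22457 hr

47.2 hours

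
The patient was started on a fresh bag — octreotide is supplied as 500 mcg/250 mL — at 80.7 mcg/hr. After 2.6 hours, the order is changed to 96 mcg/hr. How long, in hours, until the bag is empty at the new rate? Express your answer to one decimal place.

3.0 hours

Initial rate:
Concentration = 500 mcg ÷ 250 mL = 2 mcg/mL
Rate = 80.7 mcg/hr ÷ 2 mcg/mL = 40.35 mL/hr
Volume infused so far = 40.35 mL/hr × 2.6 hr = 104.91 mL
Volume remaining = 250 − 104.91 = 145.09 mL
New rate:
Rate = 96 mcg/hr ÷ 2 mcg/mL = 48 mL/hr
Time remaining = 145.09 mL ÷ 48 mL/hr = 3.022708 hr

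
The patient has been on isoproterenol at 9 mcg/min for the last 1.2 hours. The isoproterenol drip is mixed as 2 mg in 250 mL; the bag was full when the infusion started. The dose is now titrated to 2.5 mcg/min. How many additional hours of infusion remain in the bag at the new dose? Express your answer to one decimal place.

9.0 hours

Initial rate:
9 mcg/min × 60 min/hr = 540 mcg/hr
Concentration = 2 mg ÷ 250 mL = 0.008 mg/mL = 8 mcg/mL
Rate = 540 mcg/hr ÷ 8 mcg/mL = 67.5 mL/hr
Volume infused so far = 67.5 mL/hr × 1.2 hr = 81 mL
Volume remaining = 250 − 81 = 169 mL
New rate:
2.5 mcg/min × 60 min/hr = 150 mcg/hr
Rate = 150 mcg/hr ÷ 8 mcg/mL = 18.75 mL/hr
Time remaining = 169 mL ÷ 18.75 mL/hr = 9.013333 hr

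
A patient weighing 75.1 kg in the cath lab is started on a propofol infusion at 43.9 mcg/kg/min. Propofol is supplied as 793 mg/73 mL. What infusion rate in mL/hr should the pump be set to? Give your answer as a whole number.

Dose = 43.9 mcg/kg/min × 75.1 kg = 3296.89 mcg/min
3296.89 mcg/min × 60 min/hr = 197813.4 mcg/hr
Concentration = 793 mg ÷ 73 mL = 10.86301 mg/mL = 10863.01 mcg/mL
Rate = 197813.4 mcg/hr ÷ 10863.01 mcg/mL = 18.20981 mL/hr

18 mL/hr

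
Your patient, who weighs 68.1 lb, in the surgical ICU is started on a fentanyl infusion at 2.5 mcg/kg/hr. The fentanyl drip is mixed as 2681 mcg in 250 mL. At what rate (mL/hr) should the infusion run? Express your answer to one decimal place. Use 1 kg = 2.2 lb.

Weight = 68.1 lb ÷ 2.2 lb/kg = 30.95455 kg
Dose = 2.5 mcg/kg/hr × 30.95455 kg = 77.38636 mcg/hr
Concentration = 2681 mcg ÷ 250 mL = 10.724 mcg/mL
Rate = 77.38636 mcg/hr ÷ 10.724 mcg/mL = 7.216185 mL/hr

7.2 mL/hr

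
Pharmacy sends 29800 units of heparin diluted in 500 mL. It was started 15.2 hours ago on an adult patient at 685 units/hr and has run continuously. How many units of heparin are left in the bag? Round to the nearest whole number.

19388 units

Concentration = 29800 units ÷ 500 mL = 59.6 units/mL
Rate = 685 units/hr ÷ 59.6 units/mL = 11.49329 mL/hr
Volume infused = 11.49329 mL/hr × 15.2 hr = 174.698 mL
Volume remaining = 500 − 174.698 = 325.302 mL
Drug remaining = 325.302 mL × 59.6 units/mL = 19388 units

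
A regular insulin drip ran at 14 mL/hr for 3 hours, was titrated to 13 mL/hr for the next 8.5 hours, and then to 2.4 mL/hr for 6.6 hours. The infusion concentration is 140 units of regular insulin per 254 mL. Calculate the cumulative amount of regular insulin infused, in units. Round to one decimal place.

92.8 units

Concentration = 140 units ÷ 254 mL = 0.5511811 units/mL
Stage 1: 14 mL/hr × 3 hr = 42 mL → 42 mL × 0.5511811 units/mL = 23.14961 units
Stage 2: 13 mL/hr × 8.5 hr = 110.5 mL → 110.5 mL × 0.5511811 units/mL = 60.90551 units
Stage 3: 2.4 mL/hr × 6.6 hr = 15.84 mL → 15.84 mL × 0.5511811 units/mL = 8.730709 units
Total = 23.14961 + 60.90551 + 8.730709 = 92.78583 units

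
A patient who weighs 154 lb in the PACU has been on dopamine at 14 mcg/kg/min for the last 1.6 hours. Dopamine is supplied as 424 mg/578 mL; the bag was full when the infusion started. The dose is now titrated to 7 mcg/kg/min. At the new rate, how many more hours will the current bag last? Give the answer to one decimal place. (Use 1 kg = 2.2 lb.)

11.2 hours

Initial rate:
Weight = 154 lb ÷ 2.2 lb/kg = 70 kg
Dose = 14 mcg/kg/min × 70 kg = 980 mcg/min
980 mcg/min × 60 min/hr = 58800 mcg/hr
Concentration = 424 mg ÷ 578 mL = 0.733564 mg/mL = 733.564 mcg/mL
Rate = 58800 mcg/hr ÷ 733.564 mcg/mL = 80.1566 mL/hr
Volume infused so far = 80.1566 mL/hr × 1.6 hr = 128.2506 mL
Volume remaining = 578 − 128.2506 = 449.7494 mL
New rate:
Dose = 7 mcg/kg/min × 70 kg = 490 mcg/min
490 mcg/min × 60 min/hr = 29400 mcg/hr
Rate = 29400 mcg/hr ÷ 733.564 mcg/mL = 40.0783 mL/hr
Time remaining = 449.7494 mL ÷ 40.0783 mL/hr = 11.22177 hr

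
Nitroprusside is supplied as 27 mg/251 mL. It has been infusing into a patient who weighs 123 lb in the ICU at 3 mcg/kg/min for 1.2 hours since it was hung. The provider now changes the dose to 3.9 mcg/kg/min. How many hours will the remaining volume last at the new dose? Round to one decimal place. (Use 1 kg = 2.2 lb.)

Initial rate:
Weight = 123 lb ÷ 2.2 lb/kg = 55.90909 kg
Dose = 3 mcg/kg/min × 55.90909 kg = 167.7273 mcg/min
167.7273 mcg/min × 60 min/hr = 10063.64 mcg/hr
Concentration = 27 mg ÷ 251 mL = 0.1075697 mg/mL = 107.5697 mcg/mL
Rate = 10063.64 mcg/hr ÷ 107.5697 mcg/mL = 93.55455 mL/hr
Volume infused so far = 93.55455 mL/hr × 1.2 hr = 112.2655 mL
Volume remaining = 251 − 112.2655 = 138.7345 mL
New rate:
Dose = 3.9 mcg/kg/min × 55.90909 kg = 218.0455 mcg/min
218.0455 mcg/min × 60 min/hr = 13082.73 mcg/hr
Rate = 13082.73 mcg/hr ÷ 107.5697 mcg/mL = 121.6209 mL/hr
Time remaining = 138.7345 mL ÷ 121.6209 mL/hr = 1.140713 hr

1.1 hours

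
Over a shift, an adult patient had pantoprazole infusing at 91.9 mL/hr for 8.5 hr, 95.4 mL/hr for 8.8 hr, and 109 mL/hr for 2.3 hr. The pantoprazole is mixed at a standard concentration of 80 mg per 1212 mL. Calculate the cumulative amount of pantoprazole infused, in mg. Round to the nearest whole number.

124 mg

Concentration = 80 mg ÷ 1212 mL = 0.0660066 mg/mL
Stage 1: 91.9 mL/hr × 8.5 hr = 781.15 mL → 781.15 mL × 0.0660066 mg/mL = 51.56106 mg
Stage 2: 95.4 mL/hr × 8.8 hr = 839.52 mL → 839.52 mL × 0.0660066 mg/mL = 55.41386 mg
Stage 3: 109 mL/hr × 2.3 hr = 250.7 mL → 250.7 mL × 0.0660066 mg/mL = 16.54785 mg
Total = 51.56106 + 55.41386 + 16.54785 = 123.5228 mg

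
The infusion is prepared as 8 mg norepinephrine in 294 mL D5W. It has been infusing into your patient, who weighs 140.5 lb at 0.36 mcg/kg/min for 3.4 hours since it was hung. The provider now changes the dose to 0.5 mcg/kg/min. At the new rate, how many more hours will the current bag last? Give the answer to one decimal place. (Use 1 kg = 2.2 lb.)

1.7 hours

Initial rate:
Weight = 140.5 lb ÷ 2.2 lb/kg = 63.86364 kg
Dose = 0.36 mcg/kg/min × 63.86364 kg = 22.99091 mcg/min
22.99091 mcg/min × 60 min/hr = 1379.455 mcg/hr
Concentration = 8 mg ÷ 294 mL = 0.02721088 mg/mL = 27.21088 mcg/mL
Rate = 1379.455 mcg/hr ÷ 27.21088 mcg/mL = 50.69495 mL/hr
Volume infused so far = 50.69495 mL/hr × 3.4 hr = 172.3628 mL
Volume remaining = 294 − 172.3628 = 121.6372 mL
New rate:
Dose = 0.5 mcg/kg/min × 63.86364 kg = 31.93182 mcg/min
31.93182 mcg/min × 60 min/hr = 1915.909 mcg/hr
Rate = 1915.909 mcg/hr ÷ 27.21088 mcg/mL = 70.40966 mL/hr
Time remaining = 121.6372 mL ÷ 70.40966 mL/hr = 1.727563 hr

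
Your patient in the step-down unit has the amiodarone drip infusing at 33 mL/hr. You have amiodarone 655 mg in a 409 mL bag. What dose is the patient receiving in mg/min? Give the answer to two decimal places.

Concentration = 655 mg ÷ 409 mL = 1.601467 mg/mL
Drug rate = 33 mL/hr × 1.601467 mg/mL = 52.84841 mg/hr
52.84841 mg/hr ÷ 60 min/hr = 0.8808068 mg/min

0.88 mg/min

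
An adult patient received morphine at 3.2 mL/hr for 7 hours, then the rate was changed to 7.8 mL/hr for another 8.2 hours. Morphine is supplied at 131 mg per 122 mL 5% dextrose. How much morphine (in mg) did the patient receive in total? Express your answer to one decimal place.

92.7 mg

Concentration = 131 mg ÷ 122 mL = 1.07377 mg/mL
Stage 1: 3.2 mL/hr × 7 hr = 22.4 mL → 22.4 mL × 1.07377 mg/mL = 24.05246 mg
Stage 2: 7.8 mL/hr × 8.2 hr = 63.96 mL → 63.96 mL × 1.07377 mg/mL = 68.67836 mg
Total = 24.05246 + 68.67836 = 92.73082 mg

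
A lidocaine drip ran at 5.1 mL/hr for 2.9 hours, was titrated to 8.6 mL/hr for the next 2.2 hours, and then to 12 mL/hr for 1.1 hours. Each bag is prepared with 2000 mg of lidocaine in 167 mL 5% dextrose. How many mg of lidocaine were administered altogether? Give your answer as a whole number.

Concentration = 2000 mg ÷ 167 mL = 11.97605 mg/mL
Stage 1: 5.1 mL/hr × 2.9 hr = 14.79 mL → 14.79 mL × 11.97605 mg/mL = 177.1257 mg
Stage 2: 8.6 mL/hr × 2.2 hr = 18.92 mL → 18.92 mL × 11.97605 mg/mL = 226.5868 mg
Stage 3: 12 mL/hr × 1.1 hr = 13.2 mL → 13.2 mL × 11.97605 mg/mL = 158.0838 mg
Total = 177.1257 + 226.5868 + 158.0838 = 561.7964 mg

562 mg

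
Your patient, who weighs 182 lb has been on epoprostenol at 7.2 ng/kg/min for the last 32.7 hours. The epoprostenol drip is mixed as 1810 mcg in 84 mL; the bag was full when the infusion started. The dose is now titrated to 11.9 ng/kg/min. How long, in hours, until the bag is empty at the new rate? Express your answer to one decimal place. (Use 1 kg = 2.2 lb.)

10.9 hours

Initial rate:
Weight = 182 lb ÷ 2.2 lb/kg = 82.72727 kg
Dose = 7.2 ng/kg/min × 82.72727 kg = 595.6364 ng/min
595.6364 ng/min × 60 min/hr = 35738.18 ng/hr
Concentration = 1810 mcg ÷ 84 mL = 21.54762 mcg/mL = 21547.62 ng/mL
Rate = 35738.18 ng/hr ÷ 21547.62 ng/mL = 1.658568 mL/hr
Volume infused so far = 1.658568 mL/hr × 32.7 hr = 54.23516 mL
Volume remaining = 84 − 54.23516 = 29.76484 mL
New rate:
Dose = 11.9 ng/kg/min × 82.72727 kg = 984.4545 ng/min
984.4545 ng/min × 60 min/hr = 59067.27 ng/hr
Rate = 59067.27 ng/hr ÷ 21547.62 ng/mL = 2.741244 mL/hr
Time remaining = 29.76484 mL ÷ 2.741244 mL/hr = 10.85815 hr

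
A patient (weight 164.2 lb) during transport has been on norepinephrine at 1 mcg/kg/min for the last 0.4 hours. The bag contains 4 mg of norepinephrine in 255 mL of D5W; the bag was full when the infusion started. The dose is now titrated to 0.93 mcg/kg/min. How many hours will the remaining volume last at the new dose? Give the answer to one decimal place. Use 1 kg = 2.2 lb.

Initial rate:
Weight = 164.2 lb ÷ 2.2 lb/kg = 74.63636 kg
Dose = 1 mcg/kg/min × 74.63636 kg = 74.63636 mcg/min
74.63636 mcg/min × 60 min/hr = 4478.182 mcg/hr
Concentration = 4 mg ÷ 255 mL = 0.01568627 mg/mL = 15.68627 mcg/mL
Rate = 4478.182 mcg/hr ÷ 15.68627 mcg/mL = 285.4841 mL/hr
Volume infused so far = 285.4841 mL/hr × 0.4 hr = 114.1936 mL
Volume remaining = 255 − 114.1936 = 140.8064 mL
New rate:
Dose = 0.93 mcg/kg/min × 74.63636 kg = 69.41182 mcg/min
69.41182 mcg/min × 60 min/hr = 4164.709 mcg/hr
Rate = 4164.709 mcg/hr ÷ 15.68627 mcg/mL = 265.5002 mL/hr
Time remaining = 140.8064 mL ÷ 265.5002 mL/hr = 0.5303437 hr

0.5 hours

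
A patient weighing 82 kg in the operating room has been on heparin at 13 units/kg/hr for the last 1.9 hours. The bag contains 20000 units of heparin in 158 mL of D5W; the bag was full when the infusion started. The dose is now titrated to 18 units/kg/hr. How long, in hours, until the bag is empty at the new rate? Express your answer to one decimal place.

Initial rate:
Dose = 13 units/kg/hr × 82 kg = 1066 units/hr
Concentration = 20000 units ÷ 158 mL = 126.5823 units/mL
Rate = 1066 units/hr ÷ 126.5823 units/mL = 8.4214 mL/hr
Volume infused so far = 8.4214 mL/hr × 1.9 hr = 16.00066 mL
Volume remaining = 158 − 16.00066 = 141.9993 mL
New rate:
Dose = 18 units/kg/hr × 82 kg = 1476 units/hr
Rate = 1476 units/hr ÷ 126.5823 units/mL = 11.6604 mL/hr
Time remaining = 141.9993 mL ÷ 11.6604 mL/hr = 12.17791 hr

12.2 hours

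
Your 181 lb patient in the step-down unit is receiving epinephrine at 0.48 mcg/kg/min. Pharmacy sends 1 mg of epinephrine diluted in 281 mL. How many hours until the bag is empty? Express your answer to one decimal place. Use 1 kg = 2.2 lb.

Weight = 181 lb ÷ 2.2 lb/kg = 82.27273 kg
Dose = 0.48 mcg/kg/min × 82.27273 kg = 39.49091 mcg/min
39.49091 mcg/min × 60 min/hr = 2369.455 mcg/hr
Concentration = 1 mg ÷ 281 mL = 0.003558719 mg/mL = 3.558719 mcg/mL
Rate = 2369.455 mcg/hr ÷ 3.558719 mcg/mL = 665.8167 mL/hr
Duration = 281 mL ÷ 665.8167 mL/hr = 0.4220381 hr

0.4 hours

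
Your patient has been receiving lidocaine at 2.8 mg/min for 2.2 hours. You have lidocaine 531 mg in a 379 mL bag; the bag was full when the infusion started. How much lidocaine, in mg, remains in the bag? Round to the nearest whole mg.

2.8 mg/min × 60 min/hr = 168 mg/hr
Concentration = 531 mg ÷ 379 mL = 1.401055 mg/mL
Rate = 168 mg/hr ÷ 1.401055 mg/mL = 119.9096 mL/hr
Volume infused = 119.9096 mL/hr × 2.2 hr = 263.8011 mL
Volume remaining = 379 − 263.8011 = 115.1989 mL
Drug remaining = 115.1989 mL × 1.401055 mg/mL = 161.4 mg

161 mg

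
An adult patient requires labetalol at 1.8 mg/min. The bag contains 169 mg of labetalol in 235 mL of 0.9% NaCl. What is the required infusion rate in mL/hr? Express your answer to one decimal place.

150.2 mL/hr

1.8 mg/min × 60 min/hr = 108 mg/hr
Concentration = 169 mg ÷ 235 mL = 0.7191489 mg/mL
Rate = 108 mg/hr ÷ 0.7191489 mg/mL = 150.1775 mL/hr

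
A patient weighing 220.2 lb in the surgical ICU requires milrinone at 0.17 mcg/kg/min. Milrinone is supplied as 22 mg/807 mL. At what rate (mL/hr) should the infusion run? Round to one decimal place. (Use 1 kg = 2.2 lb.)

Weight = 220.2 lb ÷ 2.2 lb/kg = 100.0909 kg
Dose = 0.17 mcg/kg/min × 100.0909 kg = 17.01545 mcg/min
17.01545 mcg/min × 60 min/hr = 1020.927 mcg/hr
Concentration = 22 mg ÷ 807 mL = 0.02726146 mg/mL = 27.26146 mcg/mL
Rate = 1020.927 mcg/hr ÷ 27.26146 mcg/mL = 37.44947 mL/hr

37.4 mL/hr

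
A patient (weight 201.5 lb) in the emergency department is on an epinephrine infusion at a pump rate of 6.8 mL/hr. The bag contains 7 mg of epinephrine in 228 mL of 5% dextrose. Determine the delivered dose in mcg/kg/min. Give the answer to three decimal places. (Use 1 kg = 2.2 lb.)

0.038 mcg/kg/min

Weight = 201.5 lb ÷ 2.2 lb/kg = 91.59091 kg
Concentration = 7 mg ÷ 228 mL = 0.03070175 mg/mL = 30.70175 mcg/mL
Drug rate = 6.8 mL/hr × 30.70175 mcg/mL = 208.7719 mcg/hr
208.7719 mcg/hr ÷ 60 min/hr = 3.479532 mcg/min
3.479532 mcg/min ÷ 91.59091 kg = 0.03798993 mcg/kg/min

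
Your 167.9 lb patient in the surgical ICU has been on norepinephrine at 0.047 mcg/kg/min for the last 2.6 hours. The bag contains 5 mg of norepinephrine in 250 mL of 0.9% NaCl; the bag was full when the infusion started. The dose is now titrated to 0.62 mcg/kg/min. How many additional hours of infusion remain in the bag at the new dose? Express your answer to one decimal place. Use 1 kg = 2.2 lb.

Initial rate:
Weight = 167.9 lb ÷ 2.2 lb/kg = 76.31818 kg
Dose = 0.047 mcg/kg/min × 76.31818 kg = 3.586955 mcg/min
3.586955 mcg/min × 60 min/hr = 215.2173 mcg/hr
Concentration = 5 mg ÷ 250 mL = 0.02 mg/mL = 20 mcg/mL
Rate = 215.2173 mcg/hr ÷ 20 mcg/mL = 10.76086 mL/hr
Volume infused so far = 10.76086 mL/hr × 2.6 hr = 27.97825 mL
Volume remaining = 250 − 27.97825 = 222.0218 mL
New rate:
Dose = 0.62 mcg/kg/min × 76.31818 kg = 47.31727 mcg/min
47.31727 mcg/min × 60 min/hr = 2839.036 mcg/hr
Rate = 2839.036 mcg/hr ÷ 20 mcg/mL = 141.9518 mL/hr
Time remaining = 222.0218 mL ÷ 141.9518 mL/hr = 1.564064 hr

1.6 hours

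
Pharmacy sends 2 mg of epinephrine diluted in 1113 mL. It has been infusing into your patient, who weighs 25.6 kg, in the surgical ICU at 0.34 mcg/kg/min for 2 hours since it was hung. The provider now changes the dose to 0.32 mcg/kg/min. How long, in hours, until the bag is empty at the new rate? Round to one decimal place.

1.9 hours

Initial rate:
Dose = 0.34 mcg/kg/min × 25.6 kg = 8.704 mcg/min
8.704 mcg/min × 60 min/hr = 522.24 mcg/hr
Concentration = 2 mg ÷ 1113 mL = 0.001796945 mg/mL = 1.796945 mcg/mL
Rate = 522.24 mcg/hr ÷ 1.796945 mcg/mL = 290.6266 mL/hr
Volume infused so far = 290.6266 mL/hr × 2 hr = 581.2531 mL
Volume remaining = 1113 − 581.2531 = 531.7469 mL
New rate:
Dose = 0.32 mcg/kg/min × 25.6 kg = 8.192 mcg/min
8.192 mcg/min × 60 min/hr = 491.52 mcg/hr
Rate = 491.52 mcg/hr ÷ 1.796945 mcg/mL = 273.5309 mL/hr
Time remaining = 531.7469 mL ÷ 273.5309 mL/hr = 1.94401 hr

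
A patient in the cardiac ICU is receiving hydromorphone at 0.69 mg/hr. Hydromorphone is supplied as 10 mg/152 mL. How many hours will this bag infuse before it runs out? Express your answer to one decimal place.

14.5 hours

Concentration = 10 mg ÷ 152 mL = 0.06578947 mg/mL
Rate = 0.69 mg/hr ÷ 0.06578947 mg/mL = 10.488 mL/hr
Duration = 152 mL ÷ 10.488 mL/hr = 14.49275 hr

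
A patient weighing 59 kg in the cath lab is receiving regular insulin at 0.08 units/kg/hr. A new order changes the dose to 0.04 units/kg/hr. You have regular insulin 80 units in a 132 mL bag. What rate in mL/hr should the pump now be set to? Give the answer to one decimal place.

3.9 mL/hr

Dose = 0.04 units/kg/hr × 59 kg = 2.36 units/hr
Concentration = 80 units ÷ 132 mL = 0.6060606 units/mL
Rate = 2.36 units/hr ÷ 0.6060606 units/mL = 3.894 mL/hr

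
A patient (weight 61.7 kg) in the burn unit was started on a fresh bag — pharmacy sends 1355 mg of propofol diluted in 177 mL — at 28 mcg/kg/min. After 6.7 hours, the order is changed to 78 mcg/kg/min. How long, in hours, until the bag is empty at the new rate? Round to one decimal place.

2.3 hours

Initial rate:
Dose = 28 mcg/kg/min × 61.7 kg = 1727.6 mcg/min
1727.6 mcg/min × 60 min/hr = 103656 mcg/hr
Concentration = 1355 mg ÷ 177 mL = 7.655367 mg/mL = 7655.367 mcg/mL
Rate = 103656 mcg/hr ÷ 7655.367 mcg/mL = 13.5403 mL/hr
Volume infused so far = 13.5403 mL/hr × 6.7 hr = 90.72004 mL
Volume remaining = 177 − 90.72004 = 86.27996 mL
New rate:
Dose = 78 mcg/kg/min × 61.7 kg = 4812.6 mcg/min
4812.6 mcg/min × 60 min/hr = 288756 mcg/hr
Rate = 288756 mcg/hr ÷ 7655.367 mcg/mL = 37.71942 mL/hr
Time remaining = 86.27996 mL ÷ 37.71942 mL/hr = 2.287415 hr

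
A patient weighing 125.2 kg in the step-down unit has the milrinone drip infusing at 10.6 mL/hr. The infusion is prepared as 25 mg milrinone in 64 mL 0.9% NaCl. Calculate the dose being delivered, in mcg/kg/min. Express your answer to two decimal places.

Concentration = 25 mg ÷ 64 mL = 0.390625 mg/mL = 390.625 mcg/mL
Drug rate = 10.6 mL/hr × 390.625 mcg/mL = 4140.625 mcg/hr
4140.625 mcg/hr ÷ 60 min/hr = 69.01042 mcg/min
69.01042 mcg/min ÷ 125.2 kg = 0.5512014 mcg/kg/min

0.55 mcg/kg/min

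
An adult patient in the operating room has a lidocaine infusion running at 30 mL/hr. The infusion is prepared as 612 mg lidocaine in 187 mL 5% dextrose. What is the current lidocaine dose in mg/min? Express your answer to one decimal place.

Concentration = 612 mg ÷ 187 mL = 3.272727 mg/mL
Drug rate = 30 mL/hr × 3.272727 mg/mL = 98.18182 mg/hr
98.18182 mg/hr ÷ 60 min/hr = 1.636364 mg/min

1.6 mg/min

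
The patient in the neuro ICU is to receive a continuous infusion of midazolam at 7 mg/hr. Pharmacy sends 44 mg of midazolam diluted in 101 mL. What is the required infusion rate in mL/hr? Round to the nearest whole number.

16 mL/hr

Concentration = 44 mg ÷ 101 mL = 0.4356436 mg/mL
Rate = 7 mg/hr ÷ 0.4356436 mg/mL = 16.06818 mL/hr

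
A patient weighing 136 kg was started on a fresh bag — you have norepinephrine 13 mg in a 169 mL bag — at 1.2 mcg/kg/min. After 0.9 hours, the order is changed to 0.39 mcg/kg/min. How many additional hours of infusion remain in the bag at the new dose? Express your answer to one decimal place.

Initial rate:
Dose = 1.2 mcg/kg/min × 136 kg = 163.2 mcg/min
163.2 mcg/min × 60 min/hr = 9792 mcg/hr
Concentration = 13 mg ÷ 169 mL = 0.07692308 mg/mL = 76.92308 mcg/mL
Rate = 9792 mcg/hr ÷ 76.92308 mcg/mL = 127.296 mL/hr
Volume infused so far = 127.296 mL/hr × 0.9 hr = 114.5664 mL
Volume remaining = 169 − 114.5664 = 54.4336 mL
New rate:
Dose = 0.39 mcg/kg/min × 136 kg = 53.04 mcg/min
53.04 mcg/min × 60 min/hr = 3182.4 mcg/hr
Rate = 3182.4 mcg/hr ÷ 76.92308 mcg/mL = 41.3712 mL/hr
Time remaining = 54.4336 mL ÷ 41.3712 mL/hr = 1.315737 hr

1.3 hours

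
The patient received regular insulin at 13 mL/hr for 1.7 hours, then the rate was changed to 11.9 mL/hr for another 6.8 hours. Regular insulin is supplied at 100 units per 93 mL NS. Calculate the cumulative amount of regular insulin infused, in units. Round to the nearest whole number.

Concentration = 100 units ÷ 93 mL = 1.075269 units/mL
Stage 1: 13 mL/hr × 1.7 hr = 22.1 mL → 22.1 mL × 1.075269 units/mL = 23.76344 units
Stage 2: 11.9 mL/hr × 6.8 hr = 80.92 mL → 80.92 mL × 1.075269 units/mL = 87.01075 units
Total = 23.76344 + 87.01075 = 110.7742 units

111 units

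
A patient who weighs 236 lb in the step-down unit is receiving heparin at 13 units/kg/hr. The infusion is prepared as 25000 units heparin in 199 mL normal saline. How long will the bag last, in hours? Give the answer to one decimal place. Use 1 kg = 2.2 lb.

17.9 hours

Weight = 236 lb ÷ 2.2 lb/kg = 107.2727 kg
Dose = 13 units/kg/hr × 107.2727 kg = 1394.545 units/hr
Concentration = 25000 units ÷ 199 mL = 125.6281 units/mL
Rate = 1394.545 units/hr ÷ 125.6281 units/mL = 11.10058 mL/hr
Duration = 199 mL ÷ 11.10058 mL/hr = 17.92699 hr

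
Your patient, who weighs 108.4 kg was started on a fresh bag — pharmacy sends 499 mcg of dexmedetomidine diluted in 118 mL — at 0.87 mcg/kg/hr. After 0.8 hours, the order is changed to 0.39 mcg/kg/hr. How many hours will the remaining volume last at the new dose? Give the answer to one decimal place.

Initial rate:
Dose = 0.87 mcg/kg/hr × 108.4 kg = 94.308 mcg/hr
Concentration = 499 mcg ÷ 118 mL = 4.228814 mcg/mL
Rate = 94.308 mcg/hr ÷ 4.228814 mcg/mL = 22.30129 mL/hr
Volume infused so far = 22.30129 mL/hr × 0.8 hr = 17.84103 mL
Volume remaining = 118 − 17.84103 = 100.159 mL
New rate:
Dose = 0.39 mcg/kg/hr × 108.4 kg = 42.276 mcg/hr
Rate = 42.276 mcg/hr ÷ 4.228814 mcg/mL = 9.99713 mL/hr
Time remaining = 100.159 mL ÷ 9.99713 mL/hr = 10.01877 hr

10.0 hours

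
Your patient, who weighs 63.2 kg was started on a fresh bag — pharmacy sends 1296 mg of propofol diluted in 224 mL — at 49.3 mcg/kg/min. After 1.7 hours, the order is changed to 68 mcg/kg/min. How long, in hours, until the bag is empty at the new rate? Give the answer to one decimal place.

Initial rate:
Dose = 49.3 mcg/kg/min × 63.2 kg = 3115.76 mcg/min
3115.76 mcg/min × 60 min/hr = 186945.6 mcg/hr
Concentration = 1296 mg ÷ 224 mL = 5.785714 mg/mL = 5785.714 mcg/mL
Rate = 186945.6 mcg/hr ÷ 5785.714 mcg/mL = 32.31159 mL/hr
Volume infused so far = 32.31159 mL/hr × 1.7 hr = 54.92969 mL
Volume remaining = 224 − 54.92969 = 169.0703 mL
New rate:
Dose = 68 mcg/kg/min × 63.2 kg = 4297.6 mcg/min
4297.6 mcg/min × 60 min/hr = 257856 mcg/hr
Rate = 257856 mcg/hr ÷ 5785.714 mcg/mL = 44.5677 mL/hr
Time remaining = 169.0703 mL ÷ 44.5677 mL/hr = 3.793561 hr

3.8 hours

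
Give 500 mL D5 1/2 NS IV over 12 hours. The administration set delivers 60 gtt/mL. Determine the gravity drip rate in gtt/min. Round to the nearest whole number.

42 gtt/min

500 mL ÷ (12 hr × 60 = 720 min) = 0.6944444 mL/min
0.6944444 mL/min × 60 gtt/mL = 41.66667 gtt/min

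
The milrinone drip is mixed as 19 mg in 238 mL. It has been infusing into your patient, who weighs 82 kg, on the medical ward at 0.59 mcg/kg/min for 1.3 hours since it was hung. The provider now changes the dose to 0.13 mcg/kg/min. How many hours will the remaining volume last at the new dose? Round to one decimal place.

Initial rate:
Dose = 0.59 mcg/kg/min × 82 kg = 48.38 mcg/min
48.38 mcg/min × 60 min/hr = 2902.8 mcg/hr
Concentration = 19 mg ÷ 238 mL = 0.07983193 mg/mL = 79.83193 mcg/mL
Rate = 2902.8 mcg/hr ÷ 79.83193 mcg/mL = 36.36139 mL/hr
Volume infused so far = 36.36139 mL/hr × 1.3 hr = 47.26981 mL
Volume remaining = 238 − 47.26981 = 190.7302 mL
New rate:
Dose = 0.13 mcg/kg/min × 82 kg = 10.66 mcg/min
10.66 mcg/min × 60 min/hr = 639.6 mcg/hr
Rate = 639.6 mcg/hr ÷ 79.83193 mcg/mL = 8.011832 mL/hr
Time remaining = 190.7302 mL ÷ 8.011832 mL/hr = 23.80607 hr

23.8 hours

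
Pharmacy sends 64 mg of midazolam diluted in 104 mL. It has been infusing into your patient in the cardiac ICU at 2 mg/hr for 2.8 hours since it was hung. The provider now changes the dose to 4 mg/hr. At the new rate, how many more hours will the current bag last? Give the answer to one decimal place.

14.6 hours

Initial rate:
Concentration = 64 mg ÷ 104 mL = 0.6153846 mg/mL
Rate = 2 mg/hr ÷ 0.6153846 mg/mL = 3.25 mL/hr
Volume infused so far = 3.25 mL/hr × 2.8 hr = 9.1 mL
Volume remaining = 104 − 9.1 = 94.9 mL
New rate:
Rate = 4 mg/hr ÷ 0.6153846 mg/mL = 6.5 mL/hr
Time remaining = 94.9 mL ÷ 6.5 mL/hr = 14.6 hr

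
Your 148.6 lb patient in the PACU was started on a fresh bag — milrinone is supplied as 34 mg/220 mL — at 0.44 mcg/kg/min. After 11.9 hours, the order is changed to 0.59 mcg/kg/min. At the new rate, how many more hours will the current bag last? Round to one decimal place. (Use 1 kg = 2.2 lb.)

Initial rate:
Weight = 148.6 lb ÷ 2.2 lb/kg = 67.54545 kg
Dose = 0.44 mcg/kg/min × 67.54545 kg = 29.72 mcg/min
29.72 mcg/min × 60 min/hr = 1783.2 mcg/hr
Concentration = 34 mg ÷ 220 mL = 0.1545455 mg/mL = 154.5455 mcg/mL
Rate = 1783.2 mcg/hr ÷ 154.5455 mcg/mL = 11.53835 mL/hr
Volume infused so far = 11.53835 mL/hr × 11.9 hr = 137.3064 mL
Volume remaining = 220 − 137.3064 = 82.6936 mL
New rate:
Dose = 0.59 mcg/kg/min × 67.54545 kg = 39.85182 mcg/min
39.85182 mcg/min × 60 min/hr = 2391.109 mcg/hr
Rate = 2391.109 mcg/hr ÷ 154.5455 mcg/mL = 15.47188 mL/hr
Time remaining = 82.6936 mL ÷ 15.47188 mL/hr = 5.344767 hr

5.3 hours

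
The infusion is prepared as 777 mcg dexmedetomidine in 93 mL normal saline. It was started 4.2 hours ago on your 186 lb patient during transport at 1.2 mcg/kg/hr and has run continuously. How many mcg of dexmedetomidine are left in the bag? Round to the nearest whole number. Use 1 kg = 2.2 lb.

351 mcg

Weight = 186 lb ÷ 2.2 lb/kg = 84.54545 kg
Dose = 1.2 mcg/kg/hr × 84.54545 kg = 101.4545 mcg/hr
Concentration = 777 mcg ÷ 93 mL = 8.354839 mcg/mL
Rate = 101.4545 mcg/hr ÷ 8.354839 mcg/mL = 12.14321 mL/hr
Volume infused = 12.14321 mL/hr × 4.2 hr = 51.00147 mL
Volume remaining = 93 − 51.00147 = 41.99853 mL
Drug remaining = 41.99853 mL × 8.354839 mcg/mL = 350.8909 mcg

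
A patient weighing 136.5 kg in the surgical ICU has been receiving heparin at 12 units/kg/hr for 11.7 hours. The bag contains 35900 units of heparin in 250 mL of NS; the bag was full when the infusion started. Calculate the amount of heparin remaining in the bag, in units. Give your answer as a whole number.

Dose = 12 units/kg/hr × 136.5 kg = 1638 units/hr
Concentration = 35900 units ÷ 250 mL = 143.6 units/mL
Rate = 1638 units/hr ÷ 143.6 units/mL = 11.40669 mL/hr
Volume infused = 11.40669 mL/hr × 11.7 hr = 133.4582 mL
Volume remaining = 250 − 133.4582 = 116.5418 mL
Drug remaining = 116.5418 mL × 143.6 units/mL = 16735.4 units

16735 units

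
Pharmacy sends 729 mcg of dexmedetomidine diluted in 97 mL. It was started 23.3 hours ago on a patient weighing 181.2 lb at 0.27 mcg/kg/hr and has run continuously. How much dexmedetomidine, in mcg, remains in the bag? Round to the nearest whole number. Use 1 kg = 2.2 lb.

Weight = 181.2 lb ÷ 2.2 lb/kg = 82.36364 kg
Dose = 0.27 mcg/kg/hr × 82.36364 kg = 22.23818 mcg/hr
Concentration = 729 mcg ÷ 97 mL = 7.515464 mcg/mL
Rate = 22.23818 mcg/hr ÷ 7.515464 mcg/mL = 2.95899 mL/hr
Volume infused = 2.95899 mL/hr × 23.3 hr = 68.94446 mL
Volume remaining = 97 − 68.94446 = 28.05554 mL
Drug remaining = 28.05554 mL × 7.515464 mcg/mL = 210.8504 mcg

211 mcg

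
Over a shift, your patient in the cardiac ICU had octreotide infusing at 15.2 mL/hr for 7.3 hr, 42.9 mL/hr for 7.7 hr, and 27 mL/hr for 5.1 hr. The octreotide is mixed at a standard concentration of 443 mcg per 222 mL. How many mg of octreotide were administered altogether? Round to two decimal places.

1.16 mg

Concentration = 443 mcg ÷ 222 mL = 1.995495 mcg/mL
Stage 1: 15.2 mL/hr × 7.3 hr = 110.96 mL → 110.96 mL × 1.995495 mcg/mL = 221.4202 mcg
Stage 2: 42.9 mL/hr × 7.7 hr = 330.33 mL → 330.33 mL × 1.995495 mcg/mL = 659.172 mcg
Stage 3: 27 mL/hr × 5.1 hr = 137.7 mL → 137.7 mL × 1.995495 mcg/mL = 274.7797 mcg
Total = 221.4202 + 659.172 + 274.7797 = 1155.372 mcg = 1.155372 mg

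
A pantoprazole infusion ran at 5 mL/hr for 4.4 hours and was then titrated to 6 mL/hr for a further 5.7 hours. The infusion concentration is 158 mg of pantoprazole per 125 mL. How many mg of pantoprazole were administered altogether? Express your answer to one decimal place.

71.0 mg

Concentration = 158 mg ÷ 125 mL = 1.264 mg/mL
Stage 1: 5 mL/hr × 4.4 hr = 22 mL → 22 mL × 1.264 mg/mL = 27.808 mg
Stage 2: 6 mL/hr × 5.7 hr = 34.2 mL → 34.2 mL × 1.264 mg/mL = 43.2288 mg
Total = 27.808 + 43.2288 = 71.0368 mg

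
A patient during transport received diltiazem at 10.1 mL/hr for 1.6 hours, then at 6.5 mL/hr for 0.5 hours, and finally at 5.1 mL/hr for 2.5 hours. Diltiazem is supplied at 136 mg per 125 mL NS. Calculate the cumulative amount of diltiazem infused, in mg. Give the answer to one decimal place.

35.0 mg

Concentration = 136 mg ÷ 125 mL = 1.088 mg/mL
Stage 1: 10.1 mL/hr × 1.6 hr = 16.16 mL → 16.16 mL × 1.088 mg/mL = 17.58208 mg
Stage 2: 6.5 mL/hr × 0.5 hr = 3.25 mL → 3.25 mL × 1.088 mg/mL = 3.536 mg
Stage 3: 5.1 mL/hr × 2.5 hr = 12.75 mL → 12.75 mL × 1.088 mg/mL = 13.872 mg
Total = 17.58208 + 3.536 + 13.872 = 34.99008 mg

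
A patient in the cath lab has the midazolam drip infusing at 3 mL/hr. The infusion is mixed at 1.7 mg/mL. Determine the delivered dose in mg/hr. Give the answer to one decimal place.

5.1 mg/hr

Drug rate = 3 mL/hr × 1.7 mg/mL = 5.1 mg/hr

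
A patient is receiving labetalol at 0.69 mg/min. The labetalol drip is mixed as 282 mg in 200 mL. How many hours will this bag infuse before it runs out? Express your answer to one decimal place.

6.8 hours

0.69 mg/min × 60 min/hr = 41.4 mg/hr
Concentration = 282 mg ÷ 200 mL = 1.41 mg/mL
Rate = 41.4 mg/hr ÷ 1.41 mg/mL = 29.3617 mL/hr
Duration = 200 mL ÷ 29.3617 mL/hr = 6.811594 hr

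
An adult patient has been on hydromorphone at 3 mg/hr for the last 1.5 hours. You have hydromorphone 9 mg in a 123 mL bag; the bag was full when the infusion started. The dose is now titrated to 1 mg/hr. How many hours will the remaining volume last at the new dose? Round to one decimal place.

Initial rate:
Concentration = 9 mg ÷ 123 mL = 0.07317073 mg/mL
Rate = 3 mg/hr ÷ 0.07317073 mg/mL = 41 mL/hr
Volume infused so far = 41 mL/hr × 1.5 hr = 61.5 mL
Volume remaining = 123 − 61.5 = 61.5 mL
New rate:
Rate = 1 mg/hr ÷ 0.07317073 mg/mL = 13.66667 mL/hr
Time remaining = 61.5 mL ÷ 13.66667 mL/hr = 4.5 hr

4.5 hours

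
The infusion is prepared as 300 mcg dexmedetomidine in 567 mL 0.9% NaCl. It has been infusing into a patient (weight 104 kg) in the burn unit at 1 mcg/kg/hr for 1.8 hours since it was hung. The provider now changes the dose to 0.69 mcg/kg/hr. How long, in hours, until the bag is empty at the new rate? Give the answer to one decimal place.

1.6 hours

Initial rate:
Dose = 1 mcg/kg/hr × 104 kg = 104 mcg/hr
Concentration = 300 mcg ÷ 567 mL = 0.5291005 mcg/mL
Rate = 104 mcg/hr ÷ 0.5291005 mcg/mL = 196.56 mL/hr
Volume infused so far = 196.56 mL/hr × 1.8 hr = 353.808 mL
Volume remaining = 567 − 353.808 = 213.192 mL
New rate:
Dose = 0.69 mcg/kg/hr × 104 kg = 71.76 mcg/hr
Rate = 71.76 mcg/hr ÷ 0.5291005 mcg/mL = 135.6264 mL/hr
Time remaining = 213.192 mL ÷ 135.6264 mL/hr = 1.571906 hr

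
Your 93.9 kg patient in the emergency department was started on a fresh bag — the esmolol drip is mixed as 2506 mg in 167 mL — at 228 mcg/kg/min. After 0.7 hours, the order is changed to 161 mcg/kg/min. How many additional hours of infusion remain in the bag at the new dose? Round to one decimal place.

Initial rate:
Dose = 228 mcg/kg/min × 93.9 kg = 21409.2 mcg/min
21409.2 mcg/min × 60 min/hr = 1284552 mcg/hr
Concentration = 2506 mg ÷ 167 mL = 15.00599 mg/mL = 15005.99 mcg/mL
Rate = 1284552 mcg/hr ÷ 15005.99 mcg/mL = 85.60263 mL/hr
Volume infused so far = 85.60263 mL/hr × 0.7 hr = 59.92184 mL
Volume remaining = 167 − 59.92184 = 107.0782 mL
New rate:
Dose = 161 mcg/kg/min × 93.9 kg = 15117.9 mcg/min
15117.9 mcg/min × 60 min/hr = 907074 mcg/hr
Rate = 907074 mcg/hr ÷ 15005.99 mcg/mL = 60.44747 mL/hr
Time remaining = 107.0782 mL ÷ 60.44747 mL/hr = 1.771425 hr

1.8 hours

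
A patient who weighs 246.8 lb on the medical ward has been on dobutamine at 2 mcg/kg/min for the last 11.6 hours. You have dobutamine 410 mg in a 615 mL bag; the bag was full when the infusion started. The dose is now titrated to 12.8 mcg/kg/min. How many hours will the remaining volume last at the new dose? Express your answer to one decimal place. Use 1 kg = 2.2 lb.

Initial rate:
Weight = 246.8 lb ÷ 2.2 lb/kg = 112.1818 kg
Dose = 2 mcg/kg/min × 112.1818 kg = 224.3636 mcg/min
224.3636 mcg/min × 60 min/hr = 13461.82 mcg/hr
Concentration = 410 mg ÷ 615 mL = 0.6666667 mg/mL = 666.6667 mcg/mL
Rate = 13461.82 mcg/hr ÷ 666.6667 mcg/mL = 20.19273 mL/hr
Volume infused so far = 20.19273 mL/hr × 11.6 hr = 234.2356 mL
Volume remaining = 615 − 234.2356 = 380.7644 mL
New rate:
Dose = 12.8 mcg/kg/min × 112.1818 kg = 1435.927 mcg/min
1435.927 mcg/min × 60 min/hr = 86155.64 mcg/hr
Rate = 86155.64 mcg/hr ÷ 666.6667 mcg/mL = 129.2335 mL/hr
Time remaining = 380.7644 mL ÷ 129.2335 mL/hr = 2.94633 hr

2.9 hours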